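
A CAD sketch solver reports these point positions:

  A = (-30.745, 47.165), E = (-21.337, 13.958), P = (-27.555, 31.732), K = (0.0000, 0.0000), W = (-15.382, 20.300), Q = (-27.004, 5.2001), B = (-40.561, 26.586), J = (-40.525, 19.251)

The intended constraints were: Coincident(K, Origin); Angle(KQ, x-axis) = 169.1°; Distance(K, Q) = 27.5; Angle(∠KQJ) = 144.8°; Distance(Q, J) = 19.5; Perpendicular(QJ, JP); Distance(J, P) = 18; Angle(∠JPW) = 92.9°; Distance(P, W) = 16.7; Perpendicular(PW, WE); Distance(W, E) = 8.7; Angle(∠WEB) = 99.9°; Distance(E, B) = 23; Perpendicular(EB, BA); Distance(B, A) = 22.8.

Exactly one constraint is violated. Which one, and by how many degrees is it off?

Perpendicular(EB, BA) — off by 7.80°.

K = (0.00, 0.00) ✓; KQ at 169.1° ✓; |KQ| = 27.50 ✓; ∠KQJ = 144.8° ✓; |QJ| = 19.50 ✓; ∠(QJ, JP) = 90.00° ✓; |JP| = 18.00 ✓; ∠JPW = 92.90° ✓; |PW| = 16.70 ✓; ∠(PW, WE) = 90.00° ✓; |WE| = 8.700 ✓; ∠WEB = 99.90° ✓; |EB| = 23.00 ✓; ∠(EB, BA) = 82.20° ✗; |BA| = 22.80 ✓.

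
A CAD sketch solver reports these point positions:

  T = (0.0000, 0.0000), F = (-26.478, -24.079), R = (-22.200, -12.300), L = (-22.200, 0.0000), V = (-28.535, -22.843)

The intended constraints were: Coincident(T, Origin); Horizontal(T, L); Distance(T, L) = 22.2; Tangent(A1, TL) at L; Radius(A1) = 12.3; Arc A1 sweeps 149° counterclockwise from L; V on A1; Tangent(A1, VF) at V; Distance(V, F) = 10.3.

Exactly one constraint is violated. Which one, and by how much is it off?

Distance(V, F) = 10.3 — off by 7.90.

T = (0.00, 0.00) ✓; T.y = 0.00, L.y = 0.00 ✓; |TL| = 22.20 ✓; ∠(RL, LT) = 90.00° ✓; |RL| = 12.30 ✓; bearing(R→V) − bearing(R→L) = 149.0° ✓; |RV| = 12.30 ✓; ∠(RV, VF) = 90.00° ✓; |VF| = 2.400 ✗.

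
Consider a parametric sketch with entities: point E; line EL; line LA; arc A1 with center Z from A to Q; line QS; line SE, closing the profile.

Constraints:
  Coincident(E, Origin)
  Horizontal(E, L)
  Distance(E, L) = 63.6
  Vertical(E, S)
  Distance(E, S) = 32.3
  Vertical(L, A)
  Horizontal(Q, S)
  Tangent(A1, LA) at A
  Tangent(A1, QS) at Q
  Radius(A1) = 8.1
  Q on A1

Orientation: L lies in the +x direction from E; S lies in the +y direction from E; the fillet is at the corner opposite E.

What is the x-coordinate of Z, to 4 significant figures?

55.50

E is at the origin; EL is horizontal with |EL| = 63.6 and L on the +x side, so L = (63.60, 0.000). ES is vertical with |ES| = 32.3 and S on the +y side, so S = (0.000, 32.30). The virtual corner opposite E is at (63.60, 32.30). The tangent condition forces ZA to be normal to LA and the tangent condition forces ZQ to be normal to QS, with radius 8.1, so the center Z sits 8.1 in from both sides at Z = (55.50, 24.20). So Z.x = 55.50.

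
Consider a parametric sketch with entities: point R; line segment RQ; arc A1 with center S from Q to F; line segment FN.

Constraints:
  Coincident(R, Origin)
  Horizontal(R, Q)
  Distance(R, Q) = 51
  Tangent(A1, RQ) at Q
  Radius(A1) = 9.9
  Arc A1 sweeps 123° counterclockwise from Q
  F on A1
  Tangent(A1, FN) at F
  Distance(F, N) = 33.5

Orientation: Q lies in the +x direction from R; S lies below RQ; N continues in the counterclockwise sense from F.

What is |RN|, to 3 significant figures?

74.8

On A1, Q sits at bearing 90° from S; a 123° counterclockwise sweep puts F at bearing 213°, so F = S + 9.9·(cos 213°, sin 213°) = (42.7, -15.3). Since A1 is tangent to FN there, SF ⟂ FN, so FN runs along (−sin 213°, cos 213°); with |FN| = 33.5, N = (60.9, -43.4). Then |RN| = |N − R| = 74.8.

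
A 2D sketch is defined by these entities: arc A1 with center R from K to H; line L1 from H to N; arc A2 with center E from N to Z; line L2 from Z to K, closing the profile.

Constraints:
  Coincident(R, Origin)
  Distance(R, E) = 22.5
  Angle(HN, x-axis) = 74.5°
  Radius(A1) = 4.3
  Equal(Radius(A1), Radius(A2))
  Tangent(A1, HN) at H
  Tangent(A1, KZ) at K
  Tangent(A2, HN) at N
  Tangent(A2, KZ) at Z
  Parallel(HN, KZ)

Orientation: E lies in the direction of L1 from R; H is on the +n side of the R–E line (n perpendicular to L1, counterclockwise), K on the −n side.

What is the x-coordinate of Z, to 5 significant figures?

10.156

The slot axis is L1's direction at 74.5°, so u = (cos 74.5°, sin 74.5°) = (0.26724, 0.96363) and n = (−sin 74.5°, cos 74.5°) = (-0.96363, 0.26724). R is at the origin and E lies 22.5 along u from R, so E = 22.5·u = (6.0129, 21.682). Tangency of A1 to both parallel lines with radius 4.3 puts H and K at R ± 4.3·n: H = (-4.1436, 1.1491), K = (4.1436, -1.1491). Equal radii place N and Z the same way about E: N = E + 4.3·n = (1.8693, 22.831), Z = E − 4.3·n = (10.156, 20.533). So Z.x = 10.156.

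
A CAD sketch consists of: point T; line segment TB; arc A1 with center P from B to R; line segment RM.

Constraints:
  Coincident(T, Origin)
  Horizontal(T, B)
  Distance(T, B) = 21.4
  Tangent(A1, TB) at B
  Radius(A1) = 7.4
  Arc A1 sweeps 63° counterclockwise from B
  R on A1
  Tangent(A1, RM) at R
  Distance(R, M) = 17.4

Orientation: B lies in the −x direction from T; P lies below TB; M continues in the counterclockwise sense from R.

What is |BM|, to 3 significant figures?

24.3

T is at the origin; TB is horizontal with |TB| = 21.4 and B on the −x side, so B = (-21.4, 0.00). A1 meets TB tangentially, so PB is at right angles to TB, so P = B + (0, -7.4) = (-21.4, -7.40). On A1, B sits at bearing 90° from P; a 63° counterclockwise sweep puts R at bearing 153°, so R = P + 7.4·(cos 153°, sin 153°) = (-28.0, -4.04). A1 meets RM tangentially, so PR is at right angles to RM, so RM runs along (−sin 153°, cos 153°); with |RM| = 17.4, M = (-35.9, -19.5). Then |BM| = |M − B| = 24.3.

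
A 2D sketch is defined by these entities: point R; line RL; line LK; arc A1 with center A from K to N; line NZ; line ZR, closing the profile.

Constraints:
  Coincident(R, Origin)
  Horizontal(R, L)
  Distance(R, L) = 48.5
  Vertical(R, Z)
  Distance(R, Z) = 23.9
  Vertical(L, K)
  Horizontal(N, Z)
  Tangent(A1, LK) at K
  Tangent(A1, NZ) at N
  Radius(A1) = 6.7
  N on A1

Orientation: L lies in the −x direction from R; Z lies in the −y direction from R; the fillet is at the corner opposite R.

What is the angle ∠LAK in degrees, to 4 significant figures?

68.72°

R is at the origin; RL is horizontal with |RL| = 48.5 and L on the −x side, so L = (-48.50, 0.000). RZ is vertical with |RZ| = 23.9 and Z on the −y side, so Z = (0.000, -23.90). The virtual corner opposite R is at (-48.50, -23.90). A1 meets LK tangentially, so AK is at right angles to LK and the tangent condition forces AN to be normal to NZ, with radius 6.7, so the center A sits 6.7 in from both sides at A = (-41.80, -17.20). That places the tangent points at K = (-48.50, -17.20) on LK and N = (-41.80, -23.90) on NZ. Then cos ∠LAK = AL·AK / (|AL||AK|), giving 68.72°.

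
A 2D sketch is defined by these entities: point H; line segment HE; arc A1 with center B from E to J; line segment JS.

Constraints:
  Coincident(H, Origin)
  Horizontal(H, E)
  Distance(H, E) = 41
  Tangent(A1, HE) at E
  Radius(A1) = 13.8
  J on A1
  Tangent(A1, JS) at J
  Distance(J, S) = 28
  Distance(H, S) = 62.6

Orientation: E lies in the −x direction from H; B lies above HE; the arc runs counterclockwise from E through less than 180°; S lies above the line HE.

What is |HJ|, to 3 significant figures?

35.9

H is at the origin; H and E share the same y with |HE| = 41.0 and E on the −x side, so E = (-41.0, 0.00). Tangency of A1 to HE means the radius BE is perpendicular to HE, so B = E + (0, 13.8) = (-41.0, 13.8). Since BJ ⟂ JS (tangency), |BS| = √(13.8² + 28.0²) = 31.2 regardless of where J sits on A1. So S lies on both circle(H, 62.6) and circle(B, 31.2); the above-HE intersection is S = (-43.6, 44.9). J is the foot of the tangent from S: J = (-29.2, 20.9).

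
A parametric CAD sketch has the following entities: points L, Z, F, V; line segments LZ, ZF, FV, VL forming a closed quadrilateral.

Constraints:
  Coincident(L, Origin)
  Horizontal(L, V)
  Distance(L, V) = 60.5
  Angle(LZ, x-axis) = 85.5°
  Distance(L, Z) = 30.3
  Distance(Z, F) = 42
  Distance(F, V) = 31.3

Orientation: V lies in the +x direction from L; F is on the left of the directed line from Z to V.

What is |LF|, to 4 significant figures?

51.69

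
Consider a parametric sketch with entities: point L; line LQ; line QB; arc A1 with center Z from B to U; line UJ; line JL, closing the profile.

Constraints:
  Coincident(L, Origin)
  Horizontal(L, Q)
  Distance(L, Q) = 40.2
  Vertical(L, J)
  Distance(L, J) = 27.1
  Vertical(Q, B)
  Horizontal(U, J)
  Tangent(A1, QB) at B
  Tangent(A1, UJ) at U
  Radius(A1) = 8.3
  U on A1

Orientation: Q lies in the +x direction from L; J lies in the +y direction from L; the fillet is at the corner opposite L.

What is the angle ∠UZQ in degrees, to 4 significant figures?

156.2°

L is at the origin; LQ is horizontal with |LQ| = 40.2 and Q on the +x side, so Q = (40.20, 0.000). LJ is vertical with |LJ| = 27.1 and J on the +y side, so J = (0.000, 27.10). The virtual corner opposite L is at (40.20, 27.10). The tangent condition forces ZB to be normal to QB and A1 meets UJ tangentially, so ZU is at right angles to UJ, with radius 8.3, so the center Z sits 8.3 in from both sides at Z = (31.90, 18.80). That places the tangent points at B = (40.20, 18.80) on QB and U = (31.90, 27.10) on UJ. Then cos ∠UZQ = ZU·ZQ / (|ZU||ZQ|), giving 156.2°.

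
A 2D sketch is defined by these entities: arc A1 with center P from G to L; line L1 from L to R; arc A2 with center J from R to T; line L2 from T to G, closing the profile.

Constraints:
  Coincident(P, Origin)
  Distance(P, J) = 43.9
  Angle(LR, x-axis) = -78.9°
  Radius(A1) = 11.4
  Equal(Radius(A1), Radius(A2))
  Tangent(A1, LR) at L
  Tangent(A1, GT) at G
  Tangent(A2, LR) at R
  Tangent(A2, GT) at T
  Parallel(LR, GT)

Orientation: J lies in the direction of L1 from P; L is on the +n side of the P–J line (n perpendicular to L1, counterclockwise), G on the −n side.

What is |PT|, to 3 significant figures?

45.4

The slot axis is L1's direction at -78.9°, so u = (cos -78.9°, sin -78.9°) = (0.193, -0.981) and n = (−sin -78.9°, cos -78.9°) = (0.981, 0.193). P is at the origin and J lies 43.9 along u from P, so J = 43.9·u = (8.45, -43.1). Tangency of A1 to both parallel lines with radius 11.4 puts L and G at P ± 11.4·n: L = (11.2, 2.19), G = (-11.2, -2.19). Equal radii place R and T the same way about J: R = J + 11.4·n = (19.6, -40.9), T = J − 11.4·n = (-2.74, -45.3). Then |PT| = |T − P| = 45.4.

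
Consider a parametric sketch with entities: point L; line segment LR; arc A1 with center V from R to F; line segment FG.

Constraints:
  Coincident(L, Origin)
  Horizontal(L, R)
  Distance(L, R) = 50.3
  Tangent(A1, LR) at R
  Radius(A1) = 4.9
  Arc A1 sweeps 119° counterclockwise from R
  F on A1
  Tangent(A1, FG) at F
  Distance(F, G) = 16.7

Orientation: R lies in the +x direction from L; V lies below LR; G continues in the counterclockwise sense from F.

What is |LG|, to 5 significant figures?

58.368

On A1, R sits at bearing 90° from V; a 119° counterclockwise sweep puts F at bearing 209°, so F = V + 4.9·(cos 209°, sin 209°) = (46.014, -7.2756). Since A1 is tangent to FG there, VF ⟂ FG, so FG runs along (−sin 209°, cos 209°); with |FG| = 16.7, G = (54.111, -21.882). Then |LG| = |G − L| = 58.368.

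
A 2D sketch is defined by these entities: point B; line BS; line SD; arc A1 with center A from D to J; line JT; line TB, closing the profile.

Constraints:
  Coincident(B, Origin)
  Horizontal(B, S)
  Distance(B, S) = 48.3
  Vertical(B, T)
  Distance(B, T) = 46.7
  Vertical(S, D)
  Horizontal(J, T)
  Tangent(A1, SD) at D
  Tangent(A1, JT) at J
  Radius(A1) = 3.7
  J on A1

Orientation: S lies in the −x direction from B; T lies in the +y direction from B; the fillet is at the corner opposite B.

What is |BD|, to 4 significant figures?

64.67

The virtual corner opposite B is at (-48.30, 46.70). The tangent condition forces AD to be normal to SD and since A1 is tangent to JT there, AJ ⟂ JT, with radius 3.7, so the center A sits 3.7 in from both sides at A = (-44.60, 43.00). That places the tangent points at D = (-48.30, 43.00) on SD and J = (-44.60, 46.70) on JT. Then |BD| = |D − B| = 64.67.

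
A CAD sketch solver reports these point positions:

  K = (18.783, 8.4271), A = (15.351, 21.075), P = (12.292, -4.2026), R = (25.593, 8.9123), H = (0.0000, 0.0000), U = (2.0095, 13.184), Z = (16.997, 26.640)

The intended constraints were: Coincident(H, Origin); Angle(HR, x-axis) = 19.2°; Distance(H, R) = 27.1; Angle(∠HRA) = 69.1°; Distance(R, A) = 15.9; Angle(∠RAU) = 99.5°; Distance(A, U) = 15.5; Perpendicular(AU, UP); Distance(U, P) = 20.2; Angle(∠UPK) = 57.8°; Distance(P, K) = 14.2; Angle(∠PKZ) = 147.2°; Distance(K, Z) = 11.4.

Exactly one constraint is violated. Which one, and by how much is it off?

Distance(K, Z) = 11.4 — off by 6.90.

H = (0.00, 0.00) ✓; HR at 19.20° ✓; |HR| = 27.10 ✓; ∠HRA = 69.10° ✓; |RA| = 15.90 ✓; ∠RAU = 99.50° ✓; |AU| = 15.50 ✓; ∠(AU, UP) = 90.00° ✓; |UP| = 20.20 ✓; ∠UPK = 57.80° ✓; |PK| = 14.20 ✓; ∠PKZ = 147.2° ✓; |KZ| = 18.30 ✗.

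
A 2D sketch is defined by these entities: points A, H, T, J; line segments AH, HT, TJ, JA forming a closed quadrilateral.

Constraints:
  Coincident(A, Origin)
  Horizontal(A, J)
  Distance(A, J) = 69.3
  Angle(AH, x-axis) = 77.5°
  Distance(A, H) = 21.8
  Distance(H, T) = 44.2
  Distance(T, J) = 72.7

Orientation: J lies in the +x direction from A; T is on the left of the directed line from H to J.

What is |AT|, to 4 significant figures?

65.27

Checks: |HT| = 44.20 ✓; |TJ| = 72.70 ✓.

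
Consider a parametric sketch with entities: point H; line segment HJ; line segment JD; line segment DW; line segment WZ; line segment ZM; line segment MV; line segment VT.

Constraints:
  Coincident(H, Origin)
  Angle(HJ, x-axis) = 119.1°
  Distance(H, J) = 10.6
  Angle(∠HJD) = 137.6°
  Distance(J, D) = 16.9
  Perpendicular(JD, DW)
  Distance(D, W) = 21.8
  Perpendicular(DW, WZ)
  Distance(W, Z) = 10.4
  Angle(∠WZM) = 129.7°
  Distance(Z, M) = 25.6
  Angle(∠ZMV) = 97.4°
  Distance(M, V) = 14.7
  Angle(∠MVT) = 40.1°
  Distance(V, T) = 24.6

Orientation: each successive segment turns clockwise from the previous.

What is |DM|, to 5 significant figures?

26.835

H is at the origin; HJ runs at 119.1° with length 10.6, so J = (-5.1552, 9.2620). ∠HJD = 137.6° gives JD at 76.700° from the x-axis; with |JD| = 16.9, D = (-1.2673, 25.709). JD is perpendicular to DW, so DW runs at -13.300°; with |DW| = 21.8, W = (19.948, 20.694). The perpendicularity gives WZ at right angles to DW, so WZ runs at -103.30°; with |WZ| = 10.4, Z = (17.555, 10.573). ∠WZM = 129.7° gives ZM at -153.60° from the x-axis; with |ZM| = 25.6, M = (-5.3748, -0.81010). Then |DM| = |M − D| = 26.835.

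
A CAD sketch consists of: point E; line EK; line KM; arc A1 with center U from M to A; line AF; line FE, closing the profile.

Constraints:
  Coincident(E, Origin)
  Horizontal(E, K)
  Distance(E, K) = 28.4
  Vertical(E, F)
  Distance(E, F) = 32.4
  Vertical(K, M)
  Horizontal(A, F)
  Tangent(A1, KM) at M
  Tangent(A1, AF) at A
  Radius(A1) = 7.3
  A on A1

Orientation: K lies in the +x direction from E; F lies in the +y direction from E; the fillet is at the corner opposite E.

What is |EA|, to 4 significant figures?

38.66

E is at the origin; E and K share the same y with |EK| = 28.4 and K on the +x side, so K = (28.40, 0.000). E and F share the same x with |EF| = 32.4 and F on the +y side, so F = (0.000, 32.40). The virtual corner opposite E is at (28.40, 32.40). Since A1 is tangent to KM there, UM ⟂ KM and since A1 is tangent to AF there, UA ⟂ AF, with radius 7.3, so the center U sits 7.3 in from both sides at U = (21.10, 25.10). That places the tangent points at M = (28.40, 25.10) on KM and A = (21.10, 32.40) on AF. Then |EA| = |A − E| = 38.66.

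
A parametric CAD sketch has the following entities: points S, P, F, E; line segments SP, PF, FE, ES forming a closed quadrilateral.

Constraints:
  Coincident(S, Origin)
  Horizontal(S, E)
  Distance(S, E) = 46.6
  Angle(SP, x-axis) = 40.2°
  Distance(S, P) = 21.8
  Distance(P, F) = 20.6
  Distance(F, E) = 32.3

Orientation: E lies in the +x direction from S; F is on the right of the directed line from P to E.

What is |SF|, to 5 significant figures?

16.288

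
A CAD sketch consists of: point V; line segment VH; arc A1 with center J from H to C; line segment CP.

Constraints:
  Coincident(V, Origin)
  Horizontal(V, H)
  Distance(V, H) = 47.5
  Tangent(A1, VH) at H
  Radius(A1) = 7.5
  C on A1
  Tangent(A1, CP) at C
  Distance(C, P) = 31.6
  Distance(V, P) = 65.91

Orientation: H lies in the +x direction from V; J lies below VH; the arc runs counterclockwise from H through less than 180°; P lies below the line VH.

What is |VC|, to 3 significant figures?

41.9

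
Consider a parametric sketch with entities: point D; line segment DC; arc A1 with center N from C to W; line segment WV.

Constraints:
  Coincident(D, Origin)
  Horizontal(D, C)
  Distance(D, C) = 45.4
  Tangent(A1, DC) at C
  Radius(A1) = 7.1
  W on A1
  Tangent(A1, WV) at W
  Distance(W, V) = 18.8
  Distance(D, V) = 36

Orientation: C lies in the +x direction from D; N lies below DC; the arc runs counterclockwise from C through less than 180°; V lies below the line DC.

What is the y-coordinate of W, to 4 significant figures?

-3.602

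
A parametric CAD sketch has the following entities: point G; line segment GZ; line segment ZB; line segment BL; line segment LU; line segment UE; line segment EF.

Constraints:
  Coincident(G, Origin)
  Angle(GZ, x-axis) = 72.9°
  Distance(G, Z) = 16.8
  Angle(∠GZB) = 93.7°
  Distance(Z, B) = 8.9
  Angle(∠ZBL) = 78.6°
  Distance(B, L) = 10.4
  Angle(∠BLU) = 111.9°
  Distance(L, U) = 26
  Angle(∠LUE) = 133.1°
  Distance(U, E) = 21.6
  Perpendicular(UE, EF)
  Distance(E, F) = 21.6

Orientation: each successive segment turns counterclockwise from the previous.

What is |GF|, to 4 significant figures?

38.98

G is at the origin; GZ runs at 72.9° with length 16.8, so Z = (4.940, 16.06). ∠GZB = 93.7° gives ZB at 159.2° from the x-axis; with |ZB| = 8.9, B = (-3.380, 19.22). ∠ZBL = 78.6° gives BL at -99.40° from the x-axis; with |BL| = 10.4, L = (-5.079, 8.957). ∠BLU = 111.9° gives LU at -31.30° from the x-axis; with |LU| = 26.0, U = (17.14, -4.550). ∠LUE = 133.1° gives UE at 15.60° from the x-axis; with |UE| = 21.6, E = (37.94, 1.259). UE is perpendicular to EF, so EF runs at 105.6°; with |EF| = 21.6, F = (32.13, 22.06). Then |GF| = |F − G| = 38.98.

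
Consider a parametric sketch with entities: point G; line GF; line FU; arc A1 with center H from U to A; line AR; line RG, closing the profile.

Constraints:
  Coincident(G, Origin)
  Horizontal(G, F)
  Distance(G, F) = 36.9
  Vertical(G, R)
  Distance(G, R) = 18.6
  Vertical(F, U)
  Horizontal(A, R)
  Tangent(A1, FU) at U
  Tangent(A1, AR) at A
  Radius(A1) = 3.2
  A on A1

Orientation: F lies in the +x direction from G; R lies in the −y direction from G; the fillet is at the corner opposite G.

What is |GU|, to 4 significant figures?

39.98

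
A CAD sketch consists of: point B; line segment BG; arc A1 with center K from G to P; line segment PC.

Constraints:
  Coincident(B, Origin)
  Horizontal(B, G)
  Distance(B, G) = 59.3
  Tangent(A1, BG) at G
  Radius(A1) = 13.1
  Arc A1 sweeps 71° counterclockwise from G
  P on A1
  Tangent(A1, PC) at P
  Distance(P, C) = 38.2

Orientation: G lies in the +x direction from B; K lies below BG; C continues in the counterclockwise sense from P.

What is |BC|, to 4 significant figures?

56.65

B is at the origin; B and G share the same y with |BG| = 59.3 and G on the +x side, so G = (59.30, 0.000). A1 meets BG tangentially, so KG is at right angles to BG, so K = G + (0, -13.1) = (59.30, -13.10). On A1, G sits at bearing 90° from K; a 71° counterclockwise sweep puts P at bearing 161°, so P = K + 13.1·(cos 161°, sin 161°) = (46.91, -8.835). A1 meets PC tangentially, so KP is at right angles to PC, so PC runs along (−sin 161°, cos 161°); with |PC| = 38.2, C = (34.48, -44.95). Then |BC| = |C − B| = 56.65.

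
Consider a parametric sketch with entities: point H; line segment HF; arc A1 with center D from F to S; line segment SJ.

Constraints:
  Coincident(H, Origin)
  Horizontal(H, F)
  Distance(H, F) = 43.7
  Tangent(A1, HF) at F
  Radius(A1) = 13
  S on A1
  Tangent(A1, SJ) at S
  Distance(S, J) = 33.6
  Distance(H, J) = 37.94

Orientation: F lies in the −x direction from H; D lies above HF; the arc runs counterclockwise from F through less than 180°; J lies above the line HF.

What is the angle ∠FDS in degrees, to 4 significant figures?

58.45°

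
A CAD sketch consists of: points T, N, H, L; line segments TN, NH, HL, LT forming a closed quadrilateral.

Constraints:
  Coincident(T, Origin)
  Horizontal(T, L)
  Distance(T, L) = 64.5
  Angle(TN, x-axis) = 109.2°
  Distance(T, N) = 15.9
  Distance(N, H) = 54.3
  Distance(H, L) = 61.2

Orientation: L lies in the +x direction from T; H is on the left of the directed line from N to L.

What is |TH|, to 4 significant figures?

62.70

T is at the origin; T and L share the same y with |TL| = 64.5 and L in +x, so L = (64.5, 0). TN runs at 109.2° with |TN| = 15.9, so N = (-5.229, 15.02). H is determined by |NH| = 54.3 and |HL| = 61.2 together: it lies at the intersection of circle(N, 54.3) and circle(L, 61.2). With |NL| = 71.33, the foot of the radical line on NL is 30.08 from N and the perpendicular offset is √(54.3² − 30.08²) = 45.21. Taking the left-of-NL solution: H = (33.69, 52.88).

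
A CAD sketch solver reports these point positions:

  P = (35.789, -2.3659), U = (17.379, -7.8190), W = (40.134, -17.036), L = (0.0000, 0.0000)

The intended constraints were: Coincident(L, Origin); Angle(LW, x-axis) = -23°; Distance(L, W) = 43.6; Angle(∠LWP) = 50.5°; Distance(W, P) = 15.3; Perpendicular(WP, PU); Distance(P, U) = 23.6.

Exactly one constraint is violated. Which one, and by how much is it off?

Distance(P, U) = 23.6 — off by 4.40.

L = (0.00, 0.00) ✓; LW at -23.00° ✓; |LW| = 43.60 ✓; ∠LWP = 50.50° ✓; |WP| = 15.30 ✓; ∠(WP, PU) = 90.00° ✓; |PU| = 19.20 ✗.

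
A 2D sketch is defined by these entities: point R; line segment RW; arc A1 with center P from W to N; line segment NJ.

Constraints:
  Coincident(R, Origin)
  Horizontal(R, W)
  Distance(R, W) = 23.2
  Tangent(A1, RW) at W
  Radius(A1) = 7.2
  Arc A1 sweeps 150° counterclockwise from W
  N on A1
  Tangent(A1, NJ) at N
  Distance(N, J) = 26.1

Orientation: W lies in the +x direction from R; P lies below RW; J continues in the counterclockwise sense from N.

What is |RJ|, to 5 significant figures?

49.826

R is at the origin; R and W share the same y with |RW| = 23.2 and W on the +x side, so W = (23.200, 0.0000). Since A1 is tangent to RW there, PW ⟂ RW, so P = W + (0, -7.2) = (23.200, -7.2000). On A1, W sits at bearing 90° from P; a 150° counterclockwise sweep puts N at bearing 240°, so N = P + 7.2·(cos 240°, sin 240°) = (19.600, -13.435). A1 meets NJ tangentially, so PN is at right angles to NJ, so NJ runs along (−sin 240°, cos 240°); with |NJ| = 26.1, J = (42.203, -26.485). Then |RJ| = |J − R| = 49.826.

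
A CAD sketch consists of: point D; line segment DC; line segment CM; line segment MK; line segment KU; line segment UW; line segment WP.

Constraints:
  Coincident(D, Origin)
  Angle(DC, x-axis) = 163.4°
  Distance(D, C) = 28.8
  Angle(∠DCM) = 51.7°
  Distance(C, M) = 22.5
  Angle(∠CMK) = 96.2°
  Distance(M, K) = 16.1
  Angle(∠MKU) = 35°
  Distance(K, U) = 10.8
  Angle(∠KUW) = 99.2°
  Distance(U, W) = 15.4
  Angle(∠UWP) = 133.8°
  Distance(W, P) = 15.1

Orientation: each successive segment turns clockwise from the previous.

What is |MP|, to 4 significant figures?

20.15

D is at the origin; DC runs at 163.4° with length 28.8, so C = (-27.60, 8.228). ∠DCM = 51.7° gives CM at 35.10° from the x-axis; with |CM| = 22.5, M = (-9.191, 21.17). ∠CMK = 96.2° gives MK at -48.70° from the x-axis; with |MK| = 16.1, K = (1.435, 9.070). ∠MKU = 35.0° gives KU at 166.3° from the x-axis; with |KU| = 10.8, U = (-9.058, 11.63). ∠KUW = 99.2° gives UW at 85.50° from the x-axis; with |UW| = 15.4, W = (-7.850, 26.98). ∠UWP = 133.8° gives WP at 39.30° from the x-axis; with |WP| = 15.1, P = (3.835, 36.54). Then |MP| = |P − M| = 20.15.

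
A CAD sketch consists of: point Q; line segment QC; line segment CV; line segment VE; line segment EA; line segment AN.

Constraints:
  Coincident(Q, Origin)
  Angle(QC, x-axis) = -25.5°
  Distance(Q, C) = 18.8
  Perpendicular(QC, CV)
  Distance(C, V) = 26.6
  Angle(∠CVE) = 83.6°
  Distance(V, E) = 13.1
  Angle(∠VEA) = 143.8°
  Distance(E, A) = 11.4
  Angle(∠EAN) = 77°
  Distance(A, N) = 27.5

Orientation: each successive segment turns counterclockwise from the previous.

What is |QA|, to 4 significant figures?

17.62

Q is at the origin; QC runs at -25.5° with length 18.8, so C = (16.97, -8.094). The perpendicularity gives CV at right angles to QC, so CV runs at 64.50°; with |CV| = 26.6, V = (28.42, 15.92). ∠CVE = 83.6° gives VE at 160.9° from the x-axis; with |VE| = 13.1, E = (16.04, 20.20). ∠VEA = 143.8° gives EA at -162.9° from the x-axis; with |EA| = 11.4, A = (5.145, 16.85). Then |QA| = |A − Q| = 17.62.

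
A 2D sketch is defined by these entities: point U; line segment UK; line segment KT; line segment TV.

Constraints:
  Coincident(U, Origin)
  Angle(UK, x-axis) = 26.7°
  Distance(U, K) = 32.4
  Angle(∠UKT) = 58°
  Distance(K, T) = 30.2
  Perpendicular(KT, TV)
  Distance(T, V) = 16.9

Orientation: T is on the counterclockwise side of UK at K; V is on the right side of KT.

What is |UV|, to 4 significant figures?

46.25

∠UKT = 58.0°, so KT runs at 26.7° + (180° − 58.0°) = 148.7° from the x-axis; with |KT| = 30.2, T = K + 30.2·(cos 148.7°, sin 148.7°) = (3.141, 30.25). KT is perpendicular to TV; with |TV| = 16.9 on the right of KT, V = T + 16.9·(0.5195, 0.8545) = (11.92, 44.69). Then |UV| = |V − U| = 46.25.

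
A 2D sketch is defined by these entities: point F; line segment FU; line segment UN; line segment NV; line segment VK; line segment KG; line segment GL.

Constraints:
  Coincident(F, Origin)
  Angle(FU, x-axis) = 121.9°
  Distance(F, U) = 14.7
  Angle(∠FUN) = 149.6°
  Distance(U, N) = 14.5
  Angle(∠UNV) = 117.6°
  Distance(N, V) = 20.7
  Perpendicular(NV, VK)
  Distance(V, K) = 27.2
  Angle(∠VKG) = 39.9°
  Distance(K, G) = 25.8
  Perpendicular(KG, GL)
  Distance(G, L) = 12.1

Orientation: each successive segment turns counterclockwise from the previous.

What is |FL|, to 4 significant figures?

33.99

F is at the origin; FU runs at 121.9° with length 14.7, so U = (-7.768, 12.48). ∠FUN = 149.6° gives UN at 152.3° from the x-axis; with |UN| = 14.5, N = (-20.61, 19.22). ∠UNV = 117.6° gives NV at -145.3° from the x-axis; with |NV| = 20.7, V = (-37.62, 7.436). The perpendicularity gives VK at right angles to NV, so VK runs at -55.30°; with |VK| = 27.2, K = (-22.14, -14.93). ∠VKG = 39.9° gives KG at 84.80° from the x-axis; with |KG| = 25.8, G = (-19.80, 10.77). KG ⟂ GL, so GL runs at 174.8°; with |GL| = 12.1, L = (-31.85, 11.86). Then |FL| = |L − F| = 33.99.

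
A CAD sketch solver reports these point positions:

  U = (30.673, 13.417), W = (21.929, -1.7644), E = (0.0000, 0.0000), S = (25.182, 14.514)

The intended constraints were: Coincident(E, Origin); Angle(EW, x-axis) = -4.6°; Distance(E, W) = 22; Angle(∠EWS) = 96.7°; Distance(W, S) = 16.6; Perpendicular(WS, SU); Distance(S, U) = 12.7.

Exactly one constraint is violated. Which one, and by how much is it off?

Distance(S, U) = 12.7 — off by 7.10.

E = (0.00, 0.00) ✓; EW at -4.600° ✓; |EW| = 22.00 ✓; ∠EWS = 96.70° ✓; |WS| = 16.60 ✓; ∠(WS, SU) = 90.00° ✓; |SU| = 5.600 ✗.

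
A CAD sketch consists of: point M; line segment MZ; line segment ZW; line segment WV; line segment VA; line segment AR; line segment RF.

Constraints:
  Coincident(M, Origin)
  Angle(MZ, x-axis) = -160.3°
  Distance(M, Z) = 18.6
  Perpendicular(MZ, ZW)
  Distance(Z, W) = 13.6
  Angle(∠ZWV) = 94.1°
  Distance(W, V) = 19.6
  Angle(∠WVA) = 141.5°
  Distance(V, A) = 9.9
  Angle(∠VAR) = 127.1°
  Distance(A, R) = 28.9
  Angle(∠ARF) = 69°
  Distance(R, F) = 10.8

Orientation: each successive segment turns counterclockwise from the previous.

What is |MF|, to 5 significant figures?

16.070

∠VAR = 127.1° gives AR at 107.00° from the x-axis; with |AR| = 28.9, R = (3.3067, 21.853). ∠ARF = 69.0° gives RF at -142.00° from the x-axis; with |RF| = 10.8, F = (-5.2038, 15.204). Then |MF| = |F − M| = 16.070.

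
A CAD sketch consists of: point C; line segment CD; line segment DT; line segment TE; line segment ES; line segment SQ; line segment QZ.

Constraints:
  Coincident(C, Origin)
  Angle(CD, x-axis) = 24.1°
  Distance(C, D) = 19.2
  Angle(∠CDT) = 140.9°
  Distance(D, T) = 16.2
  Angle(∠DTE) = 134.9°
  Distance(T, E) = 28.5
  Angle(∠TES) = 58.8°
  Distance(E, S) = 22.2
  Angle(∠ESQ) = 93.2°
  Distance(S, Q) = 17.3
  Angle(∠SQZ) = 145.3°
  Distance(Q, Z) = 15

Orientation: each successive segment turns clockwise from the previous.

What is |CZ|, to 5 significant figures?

34.046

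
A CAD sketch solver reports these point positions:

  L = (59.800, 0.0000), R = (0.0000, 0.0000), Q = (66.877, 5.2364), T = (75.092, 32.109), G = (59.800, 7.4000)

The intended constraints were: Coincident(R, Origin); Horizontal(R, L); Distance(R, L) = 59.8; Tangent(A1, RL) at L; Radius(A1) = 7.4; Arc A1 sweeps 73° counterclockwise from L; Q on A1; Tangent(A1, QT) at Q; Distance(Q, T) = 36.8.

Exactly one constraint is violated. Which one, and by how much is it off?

Distance(Q, T) = 36.8 — off by 8.70.

R = (0.00, 0.00) ✓; R.y = 0.00, L.y = 0.00 ✓; |RL| = 59.80 ✓; ∠(GL, LR) = 90.00° ✓; |GL| = 7.400 ✓; bearing(G→Q) − bearing(G→L) = 73.00° ✓; |GQ| = 7.400 ✓; ∠(GQ, QT) = 90.00° ✓; |QT| = 28.10 ✗.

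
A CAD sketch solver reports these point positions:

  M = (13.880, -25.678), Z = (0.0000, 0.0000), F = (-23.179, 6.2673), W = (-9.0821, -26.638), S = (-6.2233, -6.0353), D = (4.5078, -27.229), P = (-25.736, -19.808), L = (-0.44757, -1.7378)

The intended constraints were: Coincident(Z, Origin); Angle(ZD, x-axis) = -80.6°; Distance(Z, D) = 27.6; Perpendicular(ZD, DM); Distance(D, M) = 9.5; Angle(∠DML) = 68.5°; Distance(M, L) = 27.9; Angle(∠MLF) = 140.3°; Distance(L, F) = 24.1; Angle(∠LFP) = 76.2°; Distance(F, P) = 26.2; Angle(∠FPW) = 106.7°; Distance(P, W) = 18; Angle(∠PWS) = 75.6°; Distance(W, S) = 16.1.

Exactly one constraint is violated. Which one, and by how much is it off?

Distance(W, S) = 16.1 — off by 4.70.

Z = (0.00, 0.00) ✓; ZD at -80.60° ✓; |ZD| = 27.60 ✓; ∠(ZD, DM) = 90.00° ✓; |DM| = 9.500 ✓; ∠DML = 68.50° ✓; |ML| = 27.90 ✓; ∠MLF = 140.3° ✓; |LF| = 24.10 ✓; ∠LFP = 76.20° ✓; |FP| = 26.20 ✓; ∠FPW = 106.7° ✓; |PW| = 18.00 ✓; ∠PWS = 75.60° ✓; |WS| = 20.80 ✗.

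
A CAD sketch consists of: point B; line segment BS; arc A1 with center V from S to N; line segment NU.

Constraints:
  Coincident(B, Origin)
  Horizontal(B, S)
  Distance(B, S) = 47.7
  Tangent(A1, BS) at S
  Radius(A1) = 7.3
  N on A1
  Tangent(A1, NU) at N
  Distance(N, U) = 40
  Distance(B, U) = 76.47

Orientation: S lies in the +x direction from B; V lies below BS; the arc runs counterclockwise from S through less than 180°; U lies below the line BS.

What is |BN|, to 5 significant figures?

42.805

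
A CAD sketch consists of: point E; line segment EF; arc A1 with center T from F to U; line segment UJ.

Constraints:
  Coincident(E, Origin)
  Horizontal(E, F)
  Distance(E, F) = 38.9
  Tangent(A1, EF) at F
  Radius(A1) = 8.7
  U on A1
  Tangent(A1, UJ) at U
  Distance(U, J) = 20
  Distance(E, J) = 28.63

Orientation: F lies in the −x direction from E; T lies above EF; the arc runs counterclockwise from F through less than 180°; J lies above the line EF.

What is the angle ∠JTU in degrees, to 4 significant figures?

66.49°

Checks: |TU| = 8.700 ✓; ∠(TU, UJ) = 90.00° ✓; |UJ| = 20.00 ✓; |EJ| = 28.63 ✓.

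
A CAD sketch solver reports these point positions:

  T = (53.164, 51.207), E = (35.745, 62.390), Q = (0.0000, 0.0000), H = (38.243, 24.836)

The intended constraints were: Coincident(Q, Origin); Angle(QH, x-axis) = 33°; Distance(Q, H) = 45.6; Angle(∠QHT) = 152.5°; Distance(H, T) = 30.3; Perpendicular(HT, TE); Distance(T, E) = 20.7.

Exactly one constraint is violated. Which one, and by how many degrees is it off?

Perpendicular(HT, TE) — off by 3.20°.

Q = (0.00, 0.00) ✓; QH at 33.00° ✓; |QH| = 45.60 ✓; ∠QHT = 152.5° ✓; |HT| = 30.30 ✓; ∠(HT, TE) = 86.80° ✗; |TE| = 20.70 ✓.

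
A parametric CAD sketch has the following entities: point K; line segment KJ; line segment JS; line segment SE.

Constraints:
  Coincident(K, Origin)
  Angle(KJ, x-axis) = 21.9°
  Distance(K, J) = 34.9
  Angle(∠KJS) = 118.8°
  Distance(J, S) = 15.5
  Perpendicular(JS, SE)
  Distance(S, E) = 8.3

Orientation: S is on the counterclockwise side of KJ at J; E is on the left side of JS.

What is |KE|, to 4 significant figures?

39.25

∠KJS = 118.8°, so JS runs at 21.9° + (180° − 118.8°) = 83.10° from the x-axis; with |JS| = 15.5, S = J + 15.5·(cos 83.10°, sin 83.10°) = (34.24, 28.41). The perpendicularity gives SE at right angles to JS; with |SE| = 8.3 on the left of JS, E = S + 8.3·(-0.9928, 0.1201) = (26.00, 29.40). Then |KE| = |E − K| = 39.25.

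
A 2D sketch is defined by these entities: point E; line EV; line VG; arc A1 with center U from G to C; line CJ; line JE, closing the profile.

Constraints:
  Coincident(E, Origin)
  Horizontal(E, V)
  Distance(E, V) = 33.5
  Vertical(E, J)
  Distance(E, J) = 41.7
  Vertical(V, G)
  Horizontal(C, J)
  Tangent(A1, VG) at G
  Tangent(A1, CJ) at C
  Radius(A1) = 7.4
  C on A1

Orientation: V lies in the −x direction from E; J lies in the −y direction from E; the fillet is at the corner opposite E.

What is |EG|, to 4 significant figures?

47.95

E is at the origin; EV is horizontal with |EV| = 33.5 and V on the −x side, so V = (-33.50, 0.000). E and J share the same x with |EJ| = 41.7 and J on the −y side, so J = (0.000, -41.70). The virtual corner opposite E is at (-33.50, -41.70). Since A1 is tangent to VG there, UG ⟂ VG and A1 meets CJ tangentially, so UC is at right angles to CJ, with radius 7.4, so the center U sits 7.4 in from both sides at U = (-26.10, -34.30). That places the tangent points at G = (-33.50, -34.30) on VG and C = (-26.10, -41.70) on CJ. Then |EG| = |G − E| = 47.95.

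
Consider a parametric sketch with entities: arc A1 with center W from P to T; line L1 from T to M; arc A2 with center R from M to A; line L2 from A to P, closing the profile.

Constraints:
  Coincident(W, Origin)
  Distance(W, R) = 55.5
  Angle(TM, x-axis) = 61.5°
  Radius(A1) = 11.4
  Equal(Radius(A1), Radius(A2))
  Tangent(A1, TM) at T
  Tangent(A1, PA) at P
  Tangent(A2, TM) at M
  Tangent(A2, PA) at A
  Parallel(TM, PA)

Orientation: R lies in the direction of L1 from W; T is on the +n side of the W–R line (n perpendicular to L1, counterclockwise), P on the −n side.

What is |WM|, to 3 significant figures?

56.7

Tangency of A1 to both parallel lines with radius 11.4 puts T and P at W ± 11.4·n: T = (-10.0, 5.44), P = (10.0, -5.44). Equal radii place M and A the same way about R: M = R + 11.4·n = (16.5, 54.2), A = R − 11.4·n = (36.5, 43.3). Then |WM| = |M − W| = 56.7.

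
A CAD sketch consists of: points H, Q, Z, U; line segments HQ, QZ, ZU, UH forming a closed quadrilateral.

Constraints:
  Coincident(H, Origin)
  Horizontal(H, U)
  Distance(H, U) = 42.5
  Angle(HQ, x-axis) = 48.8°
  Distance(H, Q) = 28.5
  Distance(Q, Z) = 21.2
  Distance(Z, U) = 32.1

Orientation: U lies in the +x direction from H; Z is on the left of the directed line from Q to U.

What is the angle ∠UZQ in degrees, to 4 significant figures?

70.38°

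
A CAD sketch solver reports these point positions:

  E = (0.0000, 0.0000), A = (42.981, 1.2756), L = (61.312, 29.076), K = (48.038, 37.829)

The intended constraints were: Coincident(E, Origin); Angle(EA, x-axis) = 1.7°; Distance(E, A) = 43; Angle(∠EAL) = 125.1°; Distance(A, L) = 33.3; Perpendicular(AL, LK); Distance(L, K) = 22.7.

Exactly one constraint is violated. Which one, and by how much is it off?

Distance(L, K) = 22.7 — off by 6.80.

E = (0.00, 0.00) ✓; EA at 1.700° ✓; |EA| = 43.00 ✓; ∠EAL = 125.1° ✓; |AL| = 33.30 ✓; ∠(AL, LK) = 90.00° ✓; |LK| = 15.90 ✗.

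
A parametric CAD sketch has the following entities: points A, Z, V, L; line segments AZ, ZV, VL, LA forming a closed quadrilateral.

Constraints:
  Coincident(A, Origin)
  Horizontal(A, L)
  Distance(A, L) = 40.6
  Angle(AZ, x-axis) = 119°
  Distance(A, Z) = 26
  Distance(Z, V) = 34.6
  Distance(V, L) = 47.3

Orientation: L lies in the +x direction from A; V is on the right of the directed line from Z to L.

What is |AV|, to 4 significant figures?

12.33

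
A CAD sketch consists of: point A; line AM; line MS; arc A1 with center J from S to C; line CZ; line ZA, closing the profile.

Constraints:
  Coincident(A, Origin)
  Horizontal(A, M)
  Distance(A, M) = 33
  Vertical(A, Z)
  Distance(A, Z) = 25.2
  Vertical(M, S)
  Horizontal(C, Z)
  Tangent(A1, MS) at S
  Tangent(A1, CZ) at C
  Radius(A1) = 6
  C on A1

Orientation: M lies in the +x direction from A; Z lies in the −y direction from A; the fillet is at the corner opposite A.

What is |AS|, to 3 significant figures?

38.2

A is at the origin; AM is horizontal with |AM| = 33.0 and M on the +x side, so M = (33.0, 0.00). A and Z share the same x with |AZ| = 25.2 and Z on the −y side, so Z = (0.00, -25.2). The virtual corner opposite A is at (33.0, -25.2). A1 meets MS tangentially, so JS is at right angles to MS and the tangent condition forces JC to be normal to CZ, with radius 6.0, so the center J sits 6.0 in from both sides at J = (27.0, -19.2). That places the tangent points at S = (33.0, -19.2) on MS and C = (27.0, -25.2) on CZ. Then |AS| = |S − A| = 38.2.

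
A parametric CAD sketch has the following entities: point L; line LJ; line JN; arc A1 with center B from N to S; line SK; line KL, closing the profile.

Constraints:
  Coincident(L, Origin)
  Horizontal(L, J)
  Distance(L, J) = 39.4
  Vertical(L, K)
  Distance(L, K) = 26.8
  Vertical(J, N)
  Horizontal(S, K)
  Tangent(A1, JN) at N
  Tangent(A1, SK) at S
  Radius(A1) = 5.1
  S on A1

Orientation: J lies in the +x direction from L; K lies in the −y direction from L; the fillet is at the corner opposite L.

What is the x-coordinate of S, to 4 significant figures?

34.30

L is at the origin; LJ is horizontal with |LJ| = 39.4 and J on the +x side, so J = (39.40, 0.000). LK is vertical with |LK| = 26.8 and K on the −y side, so K = (0.000, -26.80). The virtual corner opposite L is at (39.40, -26.80). The tangent condition forces BN to be normal to JN and tangency of A1 to SK means the radius BS is perpendicular to SK, with radius 5.1, so the center B sits 5.1 in from both sides at B = (34.30, -21.70). That places the tangent points at N = (39.40, -21.70) on JN and S = (34.30, -26.80) on SK. So S.x = 34.30.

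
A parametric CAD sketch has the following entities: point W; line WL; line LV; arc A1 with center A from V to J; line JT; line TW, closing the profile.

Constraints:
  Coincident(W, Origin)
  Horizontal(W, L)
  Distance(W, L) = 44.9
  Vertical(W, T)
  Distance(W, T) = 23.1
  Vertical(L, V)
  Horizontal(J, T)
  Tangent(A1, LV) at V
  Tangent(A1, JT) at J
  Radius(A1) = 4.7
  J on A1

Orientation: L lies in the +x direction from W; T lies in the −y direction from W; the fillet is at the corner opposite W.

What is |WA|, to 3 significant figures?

44.2

W is at the origin; W and L share the same y with |WL| = 44.9 and L on the +x side, so L = (44.9, 0.00). W and T share the same x with |WT| = 23.1 and T on the −y side, so T = (0.00, -23.1). The virtual corner opposite W is at (44.9, -23.1). Tangency of A1 to LV means the radius AV is perpendicular to LV and since A1 is tangent to JT there, AJ ⟂ JT, with radius 4.7, so the center A sits 4.7 in from both sides at A = (40.2, -18.4). Then |WA| = |A − W| = 44.2.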